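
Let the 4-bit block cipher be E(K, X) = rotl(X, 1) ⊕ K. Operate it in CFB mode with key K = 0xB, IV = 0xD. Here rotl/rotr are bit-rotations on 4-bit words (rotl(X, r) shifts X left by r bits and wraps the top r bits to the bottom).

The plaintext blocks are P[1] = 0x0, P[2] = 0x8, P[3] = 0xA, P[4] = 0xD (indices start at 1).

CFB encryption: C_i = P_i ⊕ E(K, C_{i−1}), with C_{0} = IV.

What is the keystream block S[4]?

0x5

C[1]: E(K, 0xD) = 0x0; 0x0 ⊕ 0x0 = 0x0.
C[2]: E(K, 0x0) = 0xB; 0x8 ⊕ 0xB = 0x3.
C[3]: E(K, 0x3) = 0xD; 0xA ⊕ 0xD = 0x7.
C[4]: E(K, 0x7) = 0x5; 0xD ⊕ 0x5 = 0x8.
So S[4] = 0x5.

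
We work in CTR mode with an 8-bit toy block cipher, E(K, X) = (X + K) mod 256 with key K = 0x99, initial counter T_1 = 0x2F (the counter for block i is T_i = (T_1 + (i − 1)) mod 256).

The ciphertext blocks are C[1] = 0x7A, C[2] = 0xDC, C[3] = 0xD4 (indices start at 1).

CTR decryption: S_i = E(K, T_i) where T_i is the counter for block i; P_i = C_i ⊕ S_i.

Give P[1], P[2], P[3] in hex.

P[1] = 0xB2, P[2] = 0x15, P[3] = 0x1E

P[1]: T = 0x2F, S = E(K, T) = 0xC8; 0x7A ⊕ 0xC8 = 0xB2.
P[2]: T = 0x30, S = E(K, T) = 0xC9; 0xDC ⊕ 0xC9 = 0x15.
P[3]: T = 0x31, S = E(K, T) = 0xCA; 0xD4 ⊕ 0xCA = 0x1E.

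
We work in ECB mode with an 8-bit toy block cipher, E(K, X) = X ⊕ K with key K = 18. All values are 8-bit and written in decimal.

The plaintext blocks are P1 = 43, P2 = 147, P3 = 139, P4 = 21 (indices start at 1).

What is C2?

C2 = 129

ECB encryption: C_i = E(K, P_i).
C2: E(K, 147) = 129.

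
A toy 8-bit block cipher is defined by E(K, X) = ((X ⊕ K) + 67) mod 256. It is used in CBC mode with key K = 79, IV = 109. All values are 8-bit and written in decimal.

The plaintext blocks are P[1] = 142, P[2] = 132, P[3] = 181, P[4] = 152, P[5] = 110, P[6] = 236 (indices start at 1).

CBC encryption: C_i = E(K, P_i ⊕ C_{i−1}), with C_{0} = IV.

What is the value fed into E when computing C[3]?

C[1]: P[1] ⊕ 109 = 227; E(K, 227) = 239.
C[2]: P[2] ⊕ 239 = 107; E(K, 107) = 103.
C[3]: P[3] ⊕ 103 = 210; E(K, 210) = 224.
So the input to E for block [3] is 210.

210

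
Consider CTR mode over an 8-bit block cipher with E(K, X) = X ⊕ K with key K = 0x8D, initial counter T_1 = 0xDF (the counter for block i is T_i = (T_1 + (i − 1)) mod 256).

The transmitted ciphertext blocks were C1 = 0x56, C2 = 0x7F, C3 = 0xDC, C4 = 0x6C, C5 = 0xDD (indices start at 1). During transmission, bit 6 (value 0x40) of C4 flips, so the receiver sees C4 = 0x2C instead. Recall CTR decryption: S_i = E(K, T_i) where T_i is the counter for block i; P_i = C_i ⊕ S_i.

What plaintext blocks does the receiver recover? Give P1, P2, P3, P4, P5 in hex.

Only C4 changed, to 0x2C. In CTR, a change in C_i flips the same bit in P_i only; the keystream is unaffected. Decrypting the received ciphertext:
P1: T = 0xDF, S = E(K, T) = 0x52; 0x56 ⊕ 0x52 = 0x04.
P2: T = 0xE0, S = E(K, T) = 0x6D; 0x7F ⊕ 0x6D = 0x12.
P3: T = 0xE1, S = E(K, T) = 0x6C; 0xDC ⊕ 0x6C = 0xB0.
P4: T = 0xE2, S = E(K, T) = 0x6F; 0x2C ⊕ 0x6F = 0x43.
P5: T = 0xE3, S = E(K, T) = 0x6E; 0xDD ⊕ 0x6E = 0xB3.
Blocks that differ from the original plaintext: P4.

P1 = 0x04, P2 = 0x12, P3 = 0xB0, P4 = 0x43, P5 = 0xB3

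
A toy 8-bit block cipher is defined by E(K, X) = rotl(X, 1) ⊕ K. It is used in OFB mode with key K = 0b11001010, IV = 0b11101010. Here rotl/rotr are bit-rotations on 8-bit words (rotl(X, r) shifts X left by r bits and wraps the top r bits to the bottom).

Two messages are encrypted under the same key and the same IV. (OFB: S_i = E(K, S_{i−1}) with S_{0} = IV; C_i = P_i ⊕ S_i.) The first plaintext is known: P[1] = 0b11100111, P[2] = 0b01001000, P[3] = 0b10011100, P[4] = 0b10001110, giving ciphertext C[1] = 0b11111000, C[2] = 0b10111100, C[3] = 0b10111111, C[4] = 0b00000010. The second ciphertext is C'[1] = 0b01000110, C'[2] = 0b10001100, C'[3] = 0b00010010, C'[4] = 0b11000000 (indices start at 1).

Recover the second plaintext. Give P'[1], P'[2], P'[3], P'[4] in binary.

P'[1] = 0b01011001, P'[2] = 0b01111000, P'[3] = 0b00110001, P'[4] = 0b01001100

In OFB with a reused IV, both messages share the same keystream S_i, so C_i ⊕ C'_i = P_i ⊕ P'_i and thus P'_i = P_i ⊕ C_i ⊕ C'_i.
P'[1]: 0b11100111 ⊕ 0b11111000 ⊕ 0b01000110 = 0b01011001.
P'[2]: 0b01001000 ⊕ 0b10111100 ⊕ 0b10001100 = 0b01111000.
P'[3]: 0b10011100 ⊕ 0b10111111 ⊕ 0b00010010 = 0b00110001.
P'[4]: 0b10001110 ⊕ 0b00000010 ⊕ 0b11000000 = 0b01001100.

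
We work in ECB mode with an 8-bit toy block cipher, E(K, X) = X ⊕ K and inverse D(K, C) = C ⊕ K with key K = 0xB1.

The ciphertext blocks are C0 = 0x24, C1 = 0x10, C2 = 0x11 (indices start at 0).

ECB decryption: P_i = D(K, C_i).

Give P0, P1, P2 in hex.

P0 = 0x95, P1 = 0xA1, P2 = 0xA0

P0: D(K, 0x24) = 0x95.
P1: D(K, 0x10) = 0xA1.
P2: D(K, 0x11) = 0xA0.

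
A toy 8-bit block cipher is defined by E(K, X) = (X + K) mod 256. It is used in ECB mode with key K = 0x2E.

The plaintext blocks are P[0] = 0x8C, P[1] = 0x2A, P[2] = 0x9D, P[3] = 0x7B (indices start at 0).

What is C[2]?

ECB encryption: C_i = E(K, P_i).
C[2]: E(K, 0x9D) = 0xCB.

C[2] = 0xCB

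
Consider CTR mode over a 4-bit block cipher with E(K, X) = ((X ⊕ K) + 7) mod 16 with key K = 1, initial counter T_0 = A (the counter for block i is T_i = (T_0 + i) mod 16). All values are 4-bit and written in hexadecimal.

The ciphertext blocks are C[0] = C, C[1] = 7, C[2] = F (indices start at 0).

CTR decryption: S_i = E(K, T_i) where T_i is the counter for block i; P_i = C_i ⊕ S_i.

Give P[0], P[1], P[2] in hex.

P[0] = E, P[1] = 6, P[2] = B

P[0]: T = A, S = E(K, T) = 2; C ⊕ 2 = E.
P[1]: T = B, S = E(K, T) = 1; 7 ⊕ 1 = 6.
P[2]: T = C, S = E(K, T) = 4; F ⊕ 4 = B.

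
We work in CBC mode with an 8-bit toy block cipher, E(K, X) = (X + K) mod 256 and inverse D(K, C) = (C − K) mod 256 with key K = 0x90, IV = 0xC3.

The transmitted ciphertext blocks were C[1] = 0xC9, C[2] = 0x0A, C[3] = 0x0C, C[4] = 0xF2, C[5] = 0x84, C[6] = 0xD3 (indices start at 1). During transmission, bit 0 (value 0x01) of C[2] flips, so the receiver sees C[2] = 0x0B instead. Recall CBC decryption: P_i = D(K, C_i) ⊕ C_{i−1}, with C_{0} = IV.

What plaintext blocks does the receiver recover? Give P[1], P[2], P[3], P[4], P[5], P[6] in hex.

P[1] = 0xFA, P[2] = 0xB2, P[3] = 0x77, P[4] = 0x6E, P[5] = 0x06, P[6] = 0xC7

Only C[2] changed, to 0x0B. In CBC, a change in C_i garbles P_i and flips the same bit in P_{i+1}. Decrypting the received ciphertext:
P[1]: D(K, 0xC9) = 0x39; 0x39 ⊕ 0xC3 = 0xFA.
P[2]: D(K, 0x0B) = 0x7B; 0x7B ⊕ 0xC9 = 0xB2.
P[3]: D(K, 0x0C) = 0x7C; 0x7C ⊕ 0x0B = 0x77.
P[4]: D(K, 0xF2) = 0x62; 0x62 ⊕ 0x0C = 0x6E.
P[5]: D(K, 0x84) = 0xF4; 0xF4 ⊕ 0xF2 = 0x06.
P[6]: D(K, 0xD3) = 0x43; 0x43 ⊕ 0x84 = 0xC7.
Blocks that differ from the original plaintext: P[2], P[3].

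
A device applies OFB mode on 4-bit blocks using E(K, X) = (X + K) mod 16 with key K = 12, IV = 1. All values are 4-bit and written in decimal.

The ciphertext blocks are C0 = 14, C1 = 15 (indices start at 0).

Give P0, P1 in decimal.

OFB decryption: S_i = E(K, S_{i−1}) with S_{−1} = IV; P_i = C_i ⊕ S_i.
P0: S = E(K, 1) = 13; 14 ⊕ 13 = 3.
P1: S = E(K, 13) = 9; 15 ⊕ 9 = 6.

P0 = 3, P1 = 6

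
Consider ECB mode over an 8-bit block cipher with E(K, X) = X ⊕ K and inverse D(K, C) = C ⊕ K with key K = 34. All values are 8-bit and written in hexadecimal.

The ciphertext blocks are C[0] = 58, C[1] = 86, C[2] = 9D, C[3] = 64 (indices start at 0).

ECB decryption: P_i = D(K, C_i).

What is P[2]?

P[2] = A9

P[2]: D(K, 9D) = A9.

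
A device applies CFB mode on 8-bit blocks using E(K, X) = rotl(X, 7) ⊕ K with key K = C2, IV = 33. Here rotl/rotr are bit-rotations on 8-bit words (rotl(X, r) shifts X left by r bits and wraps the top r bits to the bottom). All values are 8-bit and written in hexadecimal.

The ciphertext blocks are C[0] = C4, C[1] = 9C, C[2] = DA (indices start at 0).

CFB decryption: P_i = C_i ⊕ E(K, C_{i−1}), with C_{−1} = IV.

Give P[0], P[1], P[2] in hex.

P[0] = 9F, P[1] = 3C, P[2] = 56

P[0]: E(K, 33) = 5B; C4 ⊕ 5B = 9F.
P[1]: E(K, C4) = A0; 9C ⊕ A0 = 3C.
P[2]: E(K, 9C) = 8C; DA ⊕ 8C = 56.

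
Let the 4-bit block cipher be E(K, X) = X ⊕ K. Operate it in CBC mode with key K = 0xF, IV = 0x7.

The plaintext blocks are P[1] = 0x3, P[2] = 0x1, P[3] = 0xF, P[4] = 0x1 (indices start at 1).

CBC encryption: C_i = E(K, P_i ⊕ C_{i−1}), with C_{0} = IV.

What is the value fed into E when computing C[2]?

C[1]: P[1] ⊕ 0x7 = 0x4; E(K, 0x4) = 0xB.
C[2]: P[2] ⊕ 0xB = 0xA; E(K, 0xA) = 0x5.
So the input to E for block [2] is 0xA.

0xA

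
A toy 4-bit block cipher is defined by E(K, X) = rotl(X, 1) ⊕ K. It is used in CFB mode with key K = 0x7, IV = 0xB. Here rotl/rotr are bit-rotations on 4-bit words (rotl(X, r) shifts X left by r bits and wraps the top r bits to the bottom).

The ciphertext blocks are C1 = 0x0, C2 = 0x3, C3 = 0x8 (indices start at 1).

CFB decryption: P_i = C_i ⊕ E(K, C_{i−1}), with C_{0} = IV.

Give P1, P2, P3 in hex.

P1 = 0x0, P2 = 0x4, P3 = 0x9

P1: E(K, 0xB) = 0x0; 0x0 ⊕ 0x0 = 0x0.
P2: E(K, 0x0) = 0x7; 0x3 ⊕ 0x7 = 0x4.
P3: E(K, 0x3) = 0x1; 0x8 ⊕ 0x1 = 0x9.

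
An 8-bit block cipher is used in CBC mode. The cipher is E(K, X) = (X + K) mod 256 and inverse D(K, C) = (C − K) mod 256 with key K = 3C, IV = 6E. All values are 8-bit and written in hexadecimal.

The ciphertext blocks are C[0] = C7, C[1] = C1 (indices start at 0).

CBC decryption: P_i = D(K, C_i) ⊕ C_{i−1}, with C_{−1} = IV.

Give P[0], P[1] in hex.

P[0] = E5, P[1] = 42

P[0]: D(K, C7) = 8B; 8B ⊕ 6E = E5.
P[1]: D(K, C1) = 85; 85 ⊕ C7 = 42.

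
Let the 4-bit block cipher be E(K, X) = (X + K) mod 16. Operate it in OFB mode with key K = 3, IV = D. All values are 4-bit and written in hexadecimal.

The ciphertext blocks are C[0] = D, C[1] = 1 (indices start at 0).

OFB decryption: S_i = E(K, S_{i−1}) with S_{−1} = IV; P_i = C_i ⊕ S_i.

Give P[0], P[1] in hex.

P[0] = D, P[1] = 2

P[0]: S = E(K, D) = 0; D ⊕ 0 = D.
P[1]: S = E(K, 0) = 3; 1 ⊕ 3 = 2.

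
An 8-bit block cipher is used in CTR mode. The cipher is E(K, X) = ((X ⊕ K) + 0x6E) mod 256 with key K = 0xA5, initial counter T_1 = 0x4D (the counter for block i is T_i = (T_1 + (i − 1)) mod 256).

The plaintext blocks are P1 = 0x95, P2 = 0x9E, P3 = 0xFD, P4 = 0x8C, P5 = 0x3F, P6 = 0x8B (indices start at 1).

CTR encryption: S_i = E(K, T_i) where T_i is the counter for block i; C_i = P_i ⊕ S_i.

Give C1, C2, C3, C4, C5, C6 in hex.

C1: T = 0x4D, S = E(K, T) = 0x56; 0x95 ⊕ 0x56 = 0xC3.
C2: T = 0x4E, S = E(K, T) = 0x59; 0x9E ⊕ 0x59 = 0xC7.
C3: T = 0x4F, S = E(K, T) = 0x58; 0xFD ⊕ 0x58 = 0xA5.
C4: T = 0x50, S = E(K, T) = 0x63; 0x8C ⊕ 0x63 = 0xEF.
C5: T = 0x51, S = E(K, T) = 0x62; 0x3F ⊕ 0x62 = 0x5D.
C6: T = 0x52, S = E(K, T) = 0x65; 0x8B ⊕ 0x65 = 0xEE.

C1 = 0xC3, C2 = 0xC7, C3 = 0xA5, C4 = 0xEF, C5 = 0x5D, C6 = 0xEE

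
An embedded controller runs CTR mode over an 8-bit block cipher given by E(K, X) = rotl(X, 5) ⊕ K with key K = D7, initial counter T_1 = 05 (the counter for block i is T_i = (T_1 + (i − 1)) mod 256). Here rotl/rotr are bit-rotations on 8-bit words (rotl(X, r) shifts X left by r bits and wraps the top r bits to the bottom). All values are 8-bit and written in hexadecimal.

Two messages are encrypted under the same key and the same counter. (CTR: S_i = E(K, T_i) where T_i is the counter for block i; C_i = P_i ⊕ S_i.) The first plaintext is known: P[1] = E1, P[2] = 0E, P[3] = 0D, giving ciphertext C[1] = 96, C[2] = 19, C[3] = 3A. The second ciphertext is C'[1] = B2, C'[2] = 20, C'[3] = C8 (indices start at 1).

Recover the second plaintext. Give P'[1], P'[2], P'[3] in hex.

In CTR with a reused counter, both messages share the same keystream S_i, so C_i ⊕ C'_i = P_i ⊕ P'_i and thus P'_i = P_i ⊕ C_i ⊕ C'_i.
P'[1]: E1 ⊕ 96 ⊕ B2 = C5.
P'[2]: 0E ⊕ 19 ⊕ 20 = 37.
P'[3]: 0D ⊕ 3A ⊕ C8 = FF.

P'[1] = C5, P'[2] = 37, P'[3] = FF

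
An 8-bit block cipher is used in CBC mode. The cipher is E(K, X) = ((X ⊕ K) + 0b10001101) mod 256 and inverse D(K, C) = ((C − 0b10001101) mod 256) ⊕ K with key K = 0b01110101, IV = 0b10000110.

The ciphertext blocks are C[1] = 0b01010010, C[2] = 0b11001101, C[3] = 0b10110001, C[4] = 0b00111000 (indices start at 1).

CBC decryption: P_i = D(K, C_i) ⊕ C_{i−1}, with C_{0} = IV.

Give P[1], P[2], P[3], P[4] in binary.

P[1]: D(K, 0b01010010) = 0b10110000; 0b10110000 ⊕ 0b10000110 = 0b00110110.
P[2]: D(K, 0b11001101) = 0b00110101; 0b00110101 ⊕ 0b01010010 = 0b01100111.
P[3]: D(K, 0b10110001) = 0b01010001; 0b01010001 ⊕ 0b11001101 = 0b10011100.
P[4]: D(K, 0b00111000) = 0b11011110; 0b11011110 ⊕ 0b10110001 = 0b01101111.

P[1] = 0b00110110, P[2] = 0b01100111, P[3] = 0b10011100, P[4] = 0b01101111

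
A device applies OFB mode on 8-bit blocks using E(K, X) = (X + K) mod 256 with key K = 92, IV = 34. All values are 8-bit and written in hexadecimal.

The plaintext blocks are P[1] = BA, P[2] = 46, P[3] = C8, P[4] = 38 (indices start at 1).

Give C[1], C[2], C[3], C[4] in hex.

C[1] = 7C, C[2] = 1E, C[3] = 22, C[4] = 44

OFB encryption: S_i = E(K, S_{i−1}) with S_{0} = IV; C_i = P_i ⊕ S_i.
C[1]: S = E(K, 34) = C6; BA ⊕ C6 = 7C.
C[2]: S = E(K, C6) = 58; 46 ⊕ 58 = 1E.
C[3]: S = E(K, 58) = EA; C8 ⊕ EA = 22.
C[4]: S = E(K, EA) = 7C; 38 ⊕ 7C = 44.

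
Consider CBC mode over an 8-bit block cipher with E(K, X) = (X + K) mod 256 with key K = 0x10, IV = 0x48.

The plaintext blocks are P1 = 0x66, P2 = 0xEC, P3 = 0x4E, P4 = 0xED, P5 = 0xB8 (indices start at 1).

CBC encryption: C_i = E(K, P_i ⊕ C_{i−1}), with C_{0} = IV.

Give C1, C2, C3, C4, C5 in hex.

C1 = 0x3E, C2 = 0xE2, C3 = 0xBC, C4 = 0x61, C5 = 0xE9

C1: P1 ⊕ 0x48 = 0x2E; E(K, 0x2E) = 0x3E.
C2: P2 ⊕ 0x3E = 0xD2; E(K, 0xD2) = 0xE2.
C3: P3 ⊕ 0xE2 = 0xAC; E(K, 0xAC) = 0xBC.
C4: P4 ⊕ 0xBC = 0x51; E(K, 0x51) = 0x61.
C5: P5 ⊕ 0x61 = 0xD9; E(K, 0xD9) = 0xE9.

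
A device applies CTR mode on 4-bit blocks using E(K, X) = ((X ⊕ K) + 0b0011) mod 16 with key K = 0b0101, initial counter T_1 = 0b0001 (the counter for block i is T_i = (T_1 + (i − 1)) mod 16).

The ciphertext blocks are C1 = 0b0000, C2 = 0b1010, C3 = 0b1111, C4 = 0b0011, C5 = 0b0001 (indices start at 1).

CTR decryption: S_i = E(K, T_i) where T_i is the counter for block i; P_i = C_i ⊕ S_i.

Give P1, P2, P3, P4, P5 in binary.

P1: T = 0b0001, S = E(K, T) = 0b0111; 0b0000 ⊕ 0b0111 = 0b0111.
P2: T = 0b0010, S = E(K, T) = 0b1010; 0b1010 ⊕ 0b1010 = 0b0000.
P3: T = 0b0011, S = E(K, T) = 0b1001; 0b1111 ⊕ 0b1001 = 0b0110.
P4: T = 0b0100, S = E(K, T) = 0b0100; 0b0011 ⊕ 0b0100 = 0b0111.
P5: T = 0b0101, S = E(K, T) = 0b0011; 0b0001 ⊕ 0b0011 = 0b0010.

P1 = 0b0111, P2 = 0b0000, P3 = 0b0110, P4 = 0b0111, P5 = 0b0010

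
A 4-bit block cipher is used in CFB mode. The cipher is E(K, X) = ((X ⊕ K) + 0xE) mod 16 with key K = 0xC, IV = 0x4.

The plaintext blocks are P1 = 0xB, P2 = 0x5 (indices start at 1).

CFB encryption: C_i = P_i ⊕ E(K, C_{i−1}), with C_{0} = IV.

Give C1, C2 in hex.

C1: E(K, 0x4) = 0x6; 0xB ⊕ 0x6 = 0xD.
C2: E(K, 0xD) = 0xF; 0x5 ⊕ 0xF = 0xA.

C1 = 0xD, C2 = 0xA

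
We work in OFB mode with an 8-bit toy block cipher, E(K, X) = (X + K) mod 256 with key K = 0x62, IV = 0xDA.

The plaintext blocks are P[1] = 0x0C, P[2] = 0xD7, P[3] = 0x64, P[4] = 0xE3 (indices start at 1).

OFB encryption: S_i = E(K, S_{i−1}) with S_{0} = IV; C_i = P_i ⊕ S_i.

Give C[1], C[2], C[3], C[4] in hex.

C[1] = 0x30, C[2] = 0x49, C[3] = 0x64, C[4] = 0x81

C[1]: S = E(K, 0xDA) = 0x3C; 0x0C ⊕ 0x3C = 0x30.
C[2]: S = E(K, 0x3C) = 0x9E; 0xD7 ⊕ 0x9E = 0x49.
C[3]: S = E(K, 0x9E) = 0x00; 0x64 ⊕ 0x00 = 0x64.
C[4]: S = E(K, 0x00) = 0x62; 0xE3 ⊕ 0x62 = 0x81.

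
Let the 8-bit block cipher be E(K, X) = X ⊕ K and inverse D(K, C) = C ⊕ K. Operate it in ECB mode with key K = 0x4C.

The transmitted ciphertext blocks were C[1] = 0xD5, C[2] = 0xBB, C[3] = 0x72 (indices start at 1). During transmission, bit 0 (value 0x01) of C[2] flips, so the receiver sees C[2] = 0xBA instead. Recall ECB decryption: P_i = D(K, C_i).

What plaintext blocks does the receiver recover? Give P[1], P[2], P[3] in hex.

P[1] = 0x99, P[2] = 0xF6, P[3] = 0x3E

Only C[2] changed, to 0xBA. In ECB, a change in C_i affects only P_i. Decrypting the received ciphertext:
P[1]: D(K, 0xD5) = 0x99.
P[2]: D(K, 0xBA) = 0xF6.
P[3]: D(K, 0x72) = 0x3E.
Blocks that differ from the original plaintext: P[2].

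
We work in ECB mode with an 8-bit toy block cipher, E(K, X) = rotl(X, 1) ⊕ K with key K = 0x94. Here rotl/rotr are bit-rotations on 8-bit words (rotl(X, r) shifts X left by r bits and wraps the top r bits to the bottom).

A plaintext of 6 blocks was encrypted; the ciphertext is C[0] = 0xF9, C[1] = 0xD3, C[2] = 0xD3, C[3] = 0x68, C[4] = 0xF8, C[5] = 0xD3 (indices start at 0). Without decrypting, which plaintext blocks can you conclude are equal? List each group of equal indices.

ECB encrypts each block independently with the same key, so equal ciphertext blocks imply equal plaintext blocks.
C[1] = C[2] = C[5] = 0xD3, so P[1] = P[2] = P[5].

P[1] = P[2] = P[5]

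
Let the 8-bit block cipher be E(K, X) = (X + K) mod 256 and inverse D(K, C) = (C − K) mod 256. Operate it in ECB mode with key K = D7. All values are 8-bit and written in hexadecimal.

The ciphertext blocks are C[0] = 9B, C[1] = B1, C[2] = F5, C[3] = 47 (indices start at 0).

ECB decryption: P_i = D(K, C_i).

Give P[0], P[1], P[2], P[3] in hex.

P[0]: D(K, 9B) = C4.
P[1]: D(K, B1) = DA.
P[2]: D(K, F5) = 1E.
P[3]: D(K, 47) = 70.

P[0] = C4, P[1] = DA, P[2] = 1E, P[3] = 70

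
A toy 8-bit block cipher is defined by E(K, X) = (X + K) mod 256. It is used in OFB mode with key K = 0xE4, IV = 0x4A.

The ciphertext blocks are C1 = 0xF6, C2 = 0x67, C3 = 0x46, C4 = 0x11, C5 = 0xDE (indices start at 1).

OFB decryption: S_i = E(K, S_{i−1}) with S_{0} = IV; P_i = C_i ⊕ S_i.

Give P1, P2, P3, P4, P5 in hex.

P1: S = E(K, 0x4A) = 0x2E; 0xF6 ⊕ 0x2E = 0xD8.
P2: S = E(K, 0x2E) = 0x12; 0x67 ⊕ 0x12 = 0x75.
P3: S = E(K, 0x12) = 0xF6; 0x46 ⊕ 0xF6 = 0xB0.
P4: S = E(K, 0xF6) = 0xDA; 0x11 ⊕ 0xDA = 0xCB.
P5: S = E(K, 0xDA) = 0xBE; 0xDE ⊕ 0xBE = 0x60.

P1 = 0xD8, P2 = 0x75, P3 = 0xB0, P4 = 0xCB, P5 = 0x60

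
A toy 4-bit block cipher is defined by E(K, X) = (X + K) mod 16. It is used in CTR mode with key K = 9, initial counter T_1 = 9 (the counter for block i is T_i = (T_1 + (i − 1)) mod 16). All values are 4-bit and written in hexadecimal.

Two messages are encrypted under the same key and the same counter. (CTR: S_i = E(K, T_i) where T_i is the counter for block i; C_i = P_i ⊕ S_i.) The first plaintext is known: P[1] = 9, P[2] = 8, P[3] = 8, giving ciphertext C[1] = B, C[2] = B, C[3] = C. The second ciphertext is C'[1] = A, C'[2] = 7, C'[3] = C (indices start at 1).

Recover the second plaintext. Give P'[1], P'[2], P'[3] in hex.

In CTR with a reused counter, both messages share the same keystream S_i, so C_i ⊕ C'_i = P_i ⊕ P'_i and thus P'_i = P_i ⊕ C_i ⊕ C'_i.
P'[1]: 9 ⊕ B ⊕ A = 8.
P'[2]: 8 ⊕ B ⊕ 7 = 4.
P'[3]: 8 ⊕ C ⊕ C = 8.

P'[1] = 8, P'[2] = 4, P'[3] = 8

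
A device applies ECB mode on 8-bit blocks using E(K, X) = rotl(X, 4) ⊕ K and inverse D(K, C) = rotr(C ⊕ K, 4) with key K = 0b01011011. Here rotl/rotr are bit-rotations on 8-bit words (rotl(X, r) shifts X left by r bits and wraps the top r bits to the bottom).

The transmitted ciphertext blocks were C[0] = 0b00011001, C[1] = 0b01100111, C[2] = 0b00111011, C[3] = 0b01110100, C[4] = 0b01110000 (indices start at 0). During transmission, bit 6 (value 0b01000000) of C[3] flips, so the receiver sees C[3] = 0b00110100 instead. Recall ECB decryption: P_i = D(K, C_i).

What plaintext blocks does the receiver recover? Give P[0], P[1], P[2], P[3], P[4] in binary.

P[0] = 0b00100100, P[1] = 0b11000011, P[2] = 0b00000110, P[3] = 0b11110110, P[4] = 0b10110010

Only C[3] changed, to 0b00110100. In ECB, a change in C_i affects only P_i. Decrypting the received ciphertext:
P[0]: D(K, 0b00011001) = 0b00100100.
P[1]: D(K, 0b01100111) = 0b11000011.
P[2]: D(K, 0b00111011) = 0b00000110.
P[3]: D(K, 0b00110100) = 0b11110110.
P[4]: D(K, 0b01110000) = 0b10110010.
Blocks that differ from the original plaintext: P[3].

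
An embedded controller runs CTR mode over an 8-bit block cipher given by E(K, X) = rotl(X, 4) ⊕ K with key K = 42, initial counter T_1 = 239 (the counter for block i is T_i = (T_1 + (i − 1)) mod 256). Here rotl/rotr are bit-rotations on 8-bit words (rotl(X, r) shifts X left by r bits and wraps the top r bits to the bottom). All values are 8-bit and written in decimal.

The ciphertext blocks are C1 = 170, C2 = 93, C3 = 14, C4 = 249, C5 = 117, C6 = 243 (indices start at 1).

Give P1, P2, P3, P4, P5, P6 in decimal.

CTR decryption: S_i = E(K, T_i) where T_i is the counter for block i; P_i = C_i ⊕ S_i.
P1: T = 239, S = E(K, T) = 212; 170 ⊕ 212 = 126.
P2: T = 240, S = E(K, T) = 37; 93 ⊕ 37 = 120.
P3: T = 241, S = E(K, T) = 53; 14 ⊕ 53 = 59.
P4: T = 242, S = E(K, T) = 5; 249 ⊕ 5 = 252.
P5: T = 243, S = E(K, T) = 21; 117 ⊕ 21 = 96.
P6: T = 244, S = E(K, T) = 101; 243 ⊕ 101 = 150.

P1 = 126, P2 = 120, P3 = 59, P4 = 252, P5 = 96, P6 = 150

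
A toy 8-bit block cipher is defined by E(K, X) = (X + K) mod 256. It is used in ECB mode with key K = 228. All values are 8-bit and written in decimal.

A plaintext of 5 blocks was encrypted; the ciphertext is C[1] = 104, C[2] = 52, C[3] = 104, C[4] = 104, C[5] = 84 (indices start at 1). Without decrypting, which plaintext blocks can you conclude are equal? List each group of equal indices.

ECB encrypts each block independently with the same key, so equal ciphertext blocks imply equal plaintext blocks.
C[1] = C[3] = C[4] = 104, so P[1] = P[3] = P[4].

P[1] = P[3] = P[4]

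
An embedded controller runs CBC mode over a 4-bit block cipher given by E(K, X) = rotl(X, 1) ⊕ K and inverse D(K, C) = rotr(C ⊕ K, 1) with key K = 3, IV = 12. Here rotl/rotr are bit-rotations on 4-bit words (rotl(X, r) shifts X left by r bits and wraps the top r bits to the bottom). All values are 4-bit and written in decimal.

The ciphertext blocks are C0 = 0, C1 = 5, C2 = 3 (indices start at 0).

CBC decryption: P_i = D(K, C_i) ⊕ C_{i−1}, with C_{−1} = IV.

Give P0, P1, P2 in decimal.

P0 = 5, P1 = 3, P2 = 5

P0: D(K, 0) = 9; 9 ⊕ 12 = 5.
P1: D(K, 5) = 3; 3 ⊕ 0 = 3.
P2: D(K, 3) = 0; 0 ⊕ 5 = 5.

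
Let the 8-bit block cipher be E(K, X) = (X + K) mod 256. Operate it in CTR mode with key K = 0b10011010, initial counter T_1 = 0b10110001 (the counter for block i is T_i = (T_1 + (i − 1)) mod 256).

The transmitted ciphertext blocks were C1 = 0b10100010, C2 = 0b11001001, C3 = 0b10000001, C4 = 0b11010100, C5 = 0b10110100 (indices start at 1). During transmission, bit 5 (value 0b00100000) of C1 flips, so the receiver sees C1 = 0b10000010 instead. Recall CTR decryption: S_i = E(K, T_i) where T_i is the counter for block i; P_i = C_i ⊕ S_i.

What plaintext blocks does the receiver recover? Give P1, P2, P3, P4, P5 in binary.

P1 = 0b11001001, P2 = 0b10000101, P3 = 0b11001100, P4 = 0b10011010, P5 = 0b11111011

Only C1 changed, to 0b10000010. In CTR, a change in C_i flips the same bit in P_i only; the keystream is unaffected. Decrypting the received ciphertext:
P1: T = 0b10110001, S = E(K, T) = 0b01001011; 0b10000010 ⊕ 0b01001011 = 0b11001001.
P2: T = 0b10110010, S = E(K, T) = 0b01001100; 0b11001001 ⊕ 0b01001100 = 0b10000101.
P3: T = 0b10110011, S = E(K, T) = 0b01001101; 0b10000001 ⊕ 0b01001101 = 0b11001100.
P4: T = 0b10110100, S = E(K, T) = 0b01001110; 0b11010100 ⊕ 0b01001110 = 0b10011010.
P5: T = 0b10110101, S = E(K, T) = 0b01001111; 0b10110100 ⊕ 0b01001111 = 0b11111011.
Blocks that differ from the original plaintext: P1.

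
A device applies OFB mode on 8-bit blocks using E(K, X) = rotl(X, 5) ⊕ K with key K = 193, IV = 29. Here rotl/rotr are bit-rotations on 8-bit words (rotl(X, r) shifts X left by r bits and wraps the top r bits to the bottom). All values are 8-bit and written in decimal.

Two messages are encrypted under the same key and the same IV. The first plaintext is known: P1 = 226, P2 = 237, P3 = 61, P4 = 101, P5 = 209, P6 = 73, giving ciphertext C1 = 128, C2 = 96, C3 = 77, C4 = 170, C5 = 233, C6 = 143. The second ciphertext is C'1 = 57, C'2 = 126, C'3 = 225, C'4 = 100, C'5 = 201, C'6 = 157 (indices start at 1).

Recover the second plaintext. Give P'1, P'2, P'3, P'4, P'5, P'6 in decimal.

In OFB with a reused IV, both messages share the same keystream S_i, so C_i ⊕ C'_i = P_i ⊕ P'_i and thus P'_i = P_i ⊕ C_i ⊕ C'_i.
P'1: 226 ⊕ 128 ⊕ 57 = 91.
P'2: 237 ⊕ 96 ⊕ 126 = 243.
P'3: 61 ⊕ 77 ⊕ 225 = 145.
P'4: 101 ⊕ 170 ⊕ 100 = 171.
P'5: 209 ⊕ 233 ⊕ 201 = 241.
P'6: 73 ⊕ 143 ⊕ 157 = 91.

P'1 = 91, P'2 = 243, P'3 = 145, P'4 = 171, P'5 = 241, P'6 = 91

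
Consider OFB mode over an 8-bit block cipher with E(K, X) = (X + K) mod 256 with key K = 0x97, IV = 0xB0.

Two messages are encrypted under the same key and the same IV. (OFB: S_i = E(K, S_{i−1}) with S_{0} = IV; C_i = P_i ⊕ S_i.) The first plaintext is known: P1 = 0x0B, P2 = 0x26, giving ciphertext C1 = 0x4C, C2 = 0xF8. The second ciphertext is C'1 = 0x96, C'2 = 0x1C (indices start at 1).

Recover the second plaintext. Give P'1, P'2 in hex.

In OFB with a reused IV, both messages share the same keystream S_i, so C_i ⊕ C'_i = P_i ⊕ P'_i and thus P'_i = P_i ⊕ C_i ⊕ C'_i.
P'1: 0x0B ⊕ 0x4C ⊕ 0x96 = 0xD1.
P'2: 0x26 ⊕ 0xF8 ⊕ 0x1C = 0xC2.

P'1 = 0xD1, P'2 = 0xC2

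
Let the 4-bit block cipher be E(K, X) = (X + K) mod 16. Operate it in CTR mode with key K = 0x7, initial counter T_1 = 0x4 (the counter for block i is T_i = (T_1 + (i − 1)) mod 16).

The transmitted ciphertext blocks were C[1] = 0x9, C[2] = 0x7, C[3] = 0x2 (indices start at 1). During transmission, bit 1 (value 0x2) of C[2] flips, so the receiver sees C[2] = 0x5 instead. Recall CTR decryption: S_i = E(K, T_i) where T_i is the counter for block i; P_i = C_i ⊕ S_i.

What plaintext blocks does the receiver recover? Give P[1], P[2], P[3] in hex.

Only C[2] changed, to 0x5. In CTR, a change in C_i flips the same bit in P_i only; the keystream is unaffected. Decrypting the received ciphertext:
P[1]: T = 0x4, S = E(K, T) = 0xB; 0x9 ⊕ 0xB = 0x2.
P[2]: T = 0x5, S = E(K, T) = 0xC; 0x5 ⊕ 0xC = 0x9.
P[3]: T = 0x6, S = E(K, T) = 0xD; 0x2 ⊕ 0xD = 0xF.
Blocks that differ from the original plaintext: P[2].

P[1] = 0x2, P[2] = 0x9, P[3] = 0xF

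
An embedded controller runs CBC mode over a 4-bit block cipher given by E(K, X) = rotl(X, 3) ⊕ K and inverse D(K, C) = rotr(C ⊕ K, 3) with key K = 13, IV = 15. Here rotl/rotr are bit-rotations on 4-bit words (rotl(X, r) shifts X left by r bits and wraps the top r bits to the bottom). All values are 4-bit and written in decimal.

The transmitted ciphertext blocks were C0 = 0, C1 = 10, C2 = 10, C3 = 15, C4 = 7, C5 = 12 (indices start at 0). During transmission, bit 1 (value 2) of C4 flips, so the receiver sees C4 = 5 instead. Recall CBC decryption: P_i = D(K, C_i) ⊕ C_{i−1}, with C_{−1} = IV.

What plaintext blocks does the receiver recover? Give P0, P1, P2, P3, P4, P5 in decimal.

Only C4 changed, to 5. In CBC, a change in C_i garbles P_i and flips the same bit in P_{i+1}. Decrypting the received ciphertext:
P0: D(K, 0) = 11; 11 ⊕ 15 = 4.
P1: D(K, 10) = 14; 14 ⊕ 0 = 14.
P2: D(K, 10) = 14; 14 ⊕ 10 = 4.
P3: D(K, 15) = 4; 4 ⊕ 10 = 14.
P4: D(K, 5) = 1; 1 ⊕ 15 = 14.
P5: D(K, 12) = 2; 2 ⊕ 5 = 7.
Blocks that differ from the original plaintext: P4, P5.

P0 = 4, P1 = 14, P2 = 4, P3 = 14, P4 = 14, P5 = 7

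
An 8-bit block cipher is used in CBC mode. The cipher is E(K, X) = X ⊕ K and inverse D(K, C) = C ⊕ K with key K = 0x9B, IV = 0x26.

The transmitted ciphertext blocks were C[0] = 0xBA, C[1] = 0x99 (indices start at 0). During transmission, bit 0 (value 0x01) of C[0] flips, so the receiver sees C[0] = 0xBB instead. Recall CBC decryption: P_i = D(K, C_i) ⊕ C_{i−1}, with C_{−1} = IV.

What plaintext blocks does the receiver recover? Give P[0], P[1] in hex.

P[0] = 0x06, P[1] = 0xB9

Only C[0] changed, to 0xBB. In CBC, a change in C_i garbles P_i and flips the same bit in P_{i+1}. Decrypting the received ciphertext:
P[0]: D(K, 0xBB) = 0x20; 0x20 ⊕ 0x26 = 0x06.
P[1]: D(K, 0x99) = 0x02; 0x02 ⊕ 0xBB = 0xB9.
Blocks that differ from the original plaintext: P[0], P[1].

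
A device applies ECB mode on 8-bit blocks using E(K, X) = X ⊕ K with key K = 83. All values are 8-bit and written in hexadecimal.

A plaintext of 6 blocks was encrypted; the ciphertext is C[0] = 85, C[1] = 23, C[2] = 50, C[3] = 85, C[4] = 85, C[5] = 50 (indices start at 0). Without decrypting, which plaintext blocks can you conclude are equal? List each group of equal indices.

P[0] = P[3] = P[4]; P[2] = P[5]

ECB encrypts each block independently with the same key, so equal ciphertext blocks imply equal plaintext blocks.
C[0] = C[3] = C[4] = 85, so P[0] = P[3] = P[4].
C[2] = C[5] = 50, so P[2] = P[5].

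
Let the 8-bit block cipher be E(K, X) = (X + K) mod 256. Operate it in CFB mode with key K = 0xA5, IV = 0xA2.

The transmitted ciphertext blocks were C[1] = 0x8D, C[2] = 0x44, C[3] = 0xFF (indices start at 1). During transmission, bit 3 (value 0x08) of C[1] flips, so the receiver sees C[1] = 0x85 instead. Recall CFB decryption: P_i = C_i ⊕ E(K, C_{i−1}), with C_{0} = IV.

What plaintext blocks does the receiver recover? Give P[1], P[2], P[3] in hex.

Only C[1] changed, to 0x85. In CFB, a change in C_i flips the same bit in P_i and garbles P_{i+1}. Decrypting the received ciphertext:
P[1]: E(K, 0xA2) = 0x47; 0x85 ⊕ 0x47 = 0xC2.
P[2]: E(K, 0x85) = 0x2A; 0x44 ⊕ 0x2A = 0x6E.
P[3]: E(K, 0x44) = 0xE9; 0xFF ⊕ 0xE9 = 0x16.
Blocks that differ from the original plaintext: P[1], P[2].

P[1] = 0xC2, P[2] = 0x6E, P[3] = 0x16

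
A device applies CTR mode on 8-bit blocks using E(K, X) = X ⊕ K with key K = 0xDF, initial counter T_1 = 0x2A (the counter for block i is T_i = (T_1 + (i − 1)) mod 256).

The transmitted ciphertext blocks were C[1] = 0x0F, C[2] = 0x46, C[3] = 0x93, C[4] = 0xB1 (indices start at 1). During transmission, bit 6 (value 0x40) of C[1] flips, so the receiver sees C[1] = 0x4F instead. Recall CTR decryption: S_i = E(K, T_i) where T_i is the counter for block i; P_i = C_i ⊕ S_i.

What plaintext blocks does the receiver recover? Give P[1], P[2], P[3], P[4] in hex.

P[1] = 0xBA, P[2] = 0xB2, P[3] = 0x60, P[4] = 0x43

Only C[1] changed, to 0x4F. In CTR, a change in C_i flips the same bit in P_i only; the keystream is unaffected. Decrypting the received ciphertext:
P[1]: T = 0x2A, S = E(K, T) = 0xF5; 0x4F ⊕ 0xF5 = 0xBA.
P[2]: T = 0x2B, S = E(K, T) = 0xF4; 0x46 ⊕ 0xF4 = 0xB2.
P[3]: T = 0x2C, S = E(K, T) = 0xF3; 0x93 ⊕ 0xF3 = 0x60.
P[4]: T = 0x2D, S = E(K, T) = 0xF2; 0xB1 ⊕ 0xF2 = 0x43.
Blocks that differ from the original plaintext: P[1].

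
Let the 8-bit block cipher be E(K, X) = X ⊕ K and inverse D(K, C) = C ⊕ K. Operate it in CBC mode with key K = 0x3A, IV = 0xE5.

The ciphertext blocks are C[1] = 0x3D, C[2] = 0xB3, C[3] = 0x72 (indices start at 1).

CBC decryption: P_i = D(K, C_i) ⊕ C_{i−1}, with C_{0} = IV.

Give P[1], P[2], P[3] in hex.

P[1]: D(K, 0x3D) = 0x07; 0x07 ⊕ 0xE5 = 0xE2.
P[2]: D(K, 0xB3) = 0x89; 0x89 ⊕ 0x3D = 0xB4.
P[3]: D(K, 0x72) = 0x48; 0x48 ⊕ 0xB3 = 0xFB.

P[1] = 0xE2, P[2] = 0xB4, P[3] = 0xFB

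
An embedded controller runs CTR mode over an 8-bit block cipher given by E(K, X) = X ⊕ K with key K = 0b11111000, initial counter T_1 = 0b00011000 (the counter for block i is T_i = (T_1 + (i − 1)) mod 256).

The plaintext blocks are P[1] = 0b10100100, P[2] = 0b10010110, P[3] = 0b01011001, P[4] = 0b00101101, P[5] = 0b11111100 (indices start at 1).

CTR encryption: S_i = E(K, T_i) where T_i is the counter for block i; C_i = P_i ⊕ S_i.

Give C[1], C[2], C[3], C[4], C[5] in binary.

C[1] = 0b01000100, C[2] = 0b01110111, C[3] = 0b10111011, C[4] = 0b11001110, C[5] = 0b00011000

C[1]: T = 0b00011000, S = E(K, T) = 0b11100000; 0b10100100 ⊕ 0b11100000 = 0b01000100.
C[2]: T = 0b00011001, S = E(K, T) = 0b11100001; 0b10010110 ⊕ 0b11100001 = 0b01110111.
C[3]: T = 0b00011010, S = E(K, T) = 0b11100010; 0b01011001 ⊕ 0b11100010 = 0b10111011.
C[4]: T = 0b00011011, S = E(K, T) = 0b11100011; 0b00101101 ⊕ 0b11100011 = 0b11001110.
C[5]: T = 0b00011100, S = E(K, T) = 0b11100100; 0b11111100 ⊕ 0b11100100 = 0b00011000.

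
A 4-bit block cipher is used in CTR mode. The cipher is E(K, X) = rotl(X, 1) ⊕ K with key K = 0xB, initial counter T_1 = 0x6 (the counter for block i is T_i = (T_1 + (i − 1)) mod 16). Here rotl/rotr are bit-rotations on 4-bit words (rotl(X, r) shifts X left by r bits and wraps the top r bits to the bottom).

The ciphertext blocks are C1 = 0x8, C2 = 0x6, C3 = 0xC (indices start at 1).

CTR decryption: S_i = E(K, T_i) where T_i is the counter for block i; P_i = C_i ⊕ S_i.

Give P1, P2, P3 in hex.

P1: T = 0x6, S = E(K, T) = 0x7; 0x8 ⊕ 0x7 = 0xF.
P2: T = 0x7, S = E(K, T) = 0x5; 0x6 ⊕ 0x5 = 0x3.
P3: T = 0x8, S = E(K, T) = 0xA; 0xC ⊕ 0xA = 0x6.

P1 = 0xF, P2 = 0x3, P3 = 0x6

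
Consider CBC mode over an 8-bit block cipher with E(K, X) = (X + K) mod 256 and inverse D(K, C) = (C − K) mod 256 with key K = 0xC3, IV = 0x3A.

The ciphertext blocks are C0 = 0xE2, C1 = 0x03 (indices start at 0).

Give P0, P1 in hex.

CBC decryption: P_i = D(K, C_i) ⊕ C_{i−1}, with C_{−1} = IV.
P0: D(K, 0xE2) = 0x1F; 0x1F ⊕ 0x3A = 0x25.
P1: D(K, 0x03) = 0x40; 0x40 ⊕ 0xE2 = 0xA2.

P0 = 0x25, P1 = 0xA2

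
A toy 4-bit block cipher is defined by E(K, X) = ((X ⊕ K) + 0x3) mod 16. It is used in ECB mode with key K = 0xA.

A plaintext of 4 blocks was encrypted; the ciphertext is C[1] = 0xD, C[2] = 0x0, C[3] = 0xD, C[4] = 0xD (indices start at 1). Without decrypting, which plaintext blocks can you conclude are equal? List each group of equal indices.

ECB encrypts each block independently with the same key, so equal ciphertext blocks imply equal plaintext blocks.
C[1] = C[3] = C[4] = 0xD, so P[1] = P[3] = P[4].

P[1] = P[3] = P[4]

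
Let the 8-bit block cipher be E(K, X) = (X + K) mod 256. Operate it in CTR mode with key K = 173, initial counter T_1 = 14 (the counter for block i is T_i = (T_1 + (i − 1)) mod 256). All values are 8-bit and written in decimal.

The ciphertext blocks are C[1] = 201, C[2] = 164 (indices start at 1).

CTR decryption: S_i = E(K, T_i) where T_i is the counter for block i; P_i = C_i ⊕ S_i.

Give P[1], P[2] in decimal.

P[1] = 114, P[2] = 24

P[1]: T = 14, S = E(K, T) = 187; 201 ⊕ 187 = 114.
P[2]: T = 15, S = E(K, T) = 188; 164 ⊕ 188 = 24.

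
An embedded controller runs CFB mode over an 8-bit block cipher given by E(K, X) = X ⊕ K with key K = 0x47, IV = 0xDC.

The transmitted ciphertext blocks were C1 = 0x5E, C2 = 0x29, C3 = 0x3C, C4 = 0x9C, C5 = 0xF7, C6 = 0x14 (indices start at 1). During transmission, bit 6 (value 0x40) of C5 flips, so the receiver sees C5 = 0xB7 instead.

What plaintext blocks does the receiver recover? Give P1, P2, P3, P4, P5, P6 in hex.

CFB decryption: P_i = C_i ⊕ E(K, C_{i−1}), with C_{0} = IV.
Only C5 changed, to 0xB7. In CFB, a change in C_i flips the same bit in P_i and garbles P_{i+1}. Decrypting the received ciphertext:
P1: E(K, 0xDC) = 0x9B; 0x5E ⊕ 0x9B = 0xC5.
P2: E(K, 0x5E) = 0x19; 0x29 ⊕ 0x19 = 0x30.
P3: E(K, 0x29) = 0x6E; 0x3C ⊕ 0x6E = 0x52.
P4: E(K, 0x3C) = 0x7B; 0x9C ⊕ 0x7B = 0xE7.
P5: E(K, 0x9C) = 0xDB; 0xB7 ⊕ 0xDB = 0x6C.
P6: E(K, 0xB7) = 0xF0; 0x14 ⊕ 0xF0 = 0xE4.
Blocks that differ from the original plaintext: P5, P6.

P1 = 0xC5, P2 = 0x30, P3 = 0x52, P4 = 0xE7, P5 = 0x6C, P6 = 0xE4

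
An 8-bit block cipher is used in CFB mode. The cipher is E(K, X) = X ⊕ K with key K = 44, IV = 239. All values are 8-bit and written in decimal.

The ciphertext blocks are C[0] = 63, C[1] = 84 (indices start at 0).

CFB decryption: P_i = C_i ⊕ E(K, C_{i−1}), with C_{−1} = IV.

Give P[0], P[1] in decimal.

P[0] = 252, P[1] = 71

P[0]: E(K, 239) = 195; 63 ⊕ 195 = 252.
P[1]: E(K, 63) = 19; 84 ⊕ 19 = 71.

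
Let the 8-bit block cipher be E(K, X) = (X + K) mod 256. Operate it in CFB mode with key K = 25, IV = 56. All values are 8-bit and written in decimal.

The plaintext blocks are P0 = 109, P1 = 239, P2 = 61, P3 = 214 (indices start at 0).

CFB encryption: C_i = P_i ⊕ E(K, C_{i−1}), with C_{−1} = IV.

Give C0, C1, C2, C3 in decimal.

C0: E(K, 56) = 81; 109 ⊕ 81 = 60.
C1: E(K, 60) = 85; 239 ⊕ 85 = 186.
C2: E(K, 186) = 211; 61 ⊕ 211 = 238.
C3: E(K, 238) = 7; 214 ⊕ 7 = 209.

C0 = 60, C1 = 186, C2 = 238, C3 = 209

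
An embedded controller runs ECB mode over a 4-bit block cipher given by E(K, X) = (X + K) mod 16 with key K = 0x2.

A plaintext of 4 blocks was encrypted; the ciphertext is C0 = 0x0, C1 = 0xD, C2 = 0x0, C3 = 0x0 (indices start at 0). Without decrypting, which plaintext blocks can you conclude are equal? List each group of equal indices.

ECB encrypts each block independently with the same key, so equal ciphertext blocks imply equal plaintext blocks.
C0 = C2 = C3 = 0x0, so P0 = P2 = P3.

P0 = P2 = P3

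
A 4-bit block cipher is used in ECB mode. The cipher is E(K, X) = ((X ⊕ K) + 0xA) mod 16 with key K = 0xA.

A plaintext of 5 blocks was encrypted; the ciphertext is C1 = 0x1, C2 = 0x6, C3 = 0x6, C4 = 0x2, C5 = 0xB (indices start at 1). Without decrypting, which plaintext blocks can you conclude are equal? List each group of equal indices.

P2 = P3

ECB encrypts each block independently with the same key, so equal ciphertext blocks imply equal plaintext blocks.
C2 = C3 = 0x6, so P2 = P3.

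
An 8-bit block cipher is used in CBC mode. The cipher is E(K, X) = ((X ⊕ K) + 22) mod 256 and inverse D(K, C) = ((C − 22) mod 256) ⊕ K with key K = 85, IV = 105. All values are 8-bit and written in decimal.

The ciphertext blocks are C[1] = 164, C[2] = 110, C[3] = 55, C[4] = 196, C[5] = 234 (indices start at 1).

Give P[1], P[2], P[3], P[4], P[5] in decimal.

P[1] = 178, P[2] = 169, P[3] = 26, P[4] = 204, P[5] = 69

CBC decryption: P_i = D(K, C_i) ⊕ C_{i−1}, with C_{0} = IV.
P[1]: D(K, 164) = 219; 219 ⊕ 105 = 178.
P[2]: D(K, 110) = 13; 13 ⊕ 164 = 169.
P[3]: D(K, 55) = 116; 116 ⊕ 110 = 26.
P[4]: D(K, 196) = 251; 251 ⊕ 55 = 204.
P[5]: D(K, 234) = 129; 129 ⊕ 196 = 69.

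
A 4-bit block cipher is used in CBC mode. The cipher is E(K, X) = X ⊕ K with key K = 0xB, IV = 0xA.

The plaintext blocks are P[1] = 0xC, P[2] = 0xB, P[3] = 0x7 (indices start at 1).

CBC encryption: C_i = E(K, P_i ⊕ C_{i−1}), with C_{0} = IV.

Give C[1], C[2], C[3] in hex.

C[1]: P[1] ⊕ 0xA = 0x6; E(K, 0x6) = 0xD.
C[2]: P[2] ⊕ 0xD = 0x6; E(K, 0x6) = 0xD.
C[3]: P[3] ⊕ 0xD = 0xA; E(K, 0xA) = 0x1.

C[1] = 0xD, C[2] = 0xD, C[3] = 0x1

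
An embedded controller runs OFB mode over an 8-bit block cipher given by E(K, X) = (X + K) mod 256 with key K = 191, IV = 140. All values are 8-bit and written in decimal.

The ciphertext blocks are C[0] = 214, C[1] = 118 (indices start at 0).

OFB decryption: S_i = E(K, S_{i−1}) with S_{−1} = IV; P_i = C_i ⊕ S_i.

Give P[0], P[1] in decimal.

P[0] = 157, P[1] = 124

P[0]: S = E(K, 140) = 75; 214 ⊕ 75 = 157.
P[1]: S = E(K, 75) = 10; 118 ⊕ 10 = 124.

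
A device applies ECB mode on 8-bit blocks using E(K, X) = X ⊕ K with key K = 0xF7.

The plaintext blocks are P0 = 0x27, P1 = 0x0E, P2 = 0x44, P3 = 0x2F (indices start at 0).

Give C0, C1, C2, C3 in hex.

C0 = 0xD0, C1 = 0xF9, C2 = 0xB3, C3 = 0xD8

ECB encryption: C_i = E(K, P_i).
C0: E(K, 0x27) = 0xD0.
C1: E(K, 0x0E) = 0xF9.
C2: E(K, 0x44) = 0xB3.
C3: E(K, 0x2F) = 0xD8.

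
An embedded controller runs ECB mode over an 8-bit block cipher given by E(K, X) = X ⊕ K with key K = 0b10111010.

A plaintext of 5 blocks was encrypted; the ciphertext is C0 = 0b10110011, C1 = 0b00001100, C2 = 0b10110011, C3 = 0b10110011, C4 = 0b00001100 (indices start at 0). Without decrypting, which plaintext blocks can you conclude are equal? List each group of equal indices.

P0 = P2 = P3; P1 = P4

ECB encrypts each block independently with the same key, so equal ciphertext blocks imply equal plaintext blocks.
C0 = C2 = C3 = 0b10110011, so P0 = P2 = P3.
C1 = C4 = 0b00001100, so P1 = P4.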